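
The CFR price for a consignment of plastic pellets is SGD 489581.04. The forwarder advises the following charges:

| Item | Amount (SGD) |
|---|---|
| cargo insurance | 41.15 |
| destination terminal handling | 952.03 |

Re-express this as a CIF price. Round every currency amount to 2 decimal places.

CIF price: SGD 489622.19

Not relevant to the conversion: destination terminal — on the buyer under both terms; not part of either seller's price.
From CFR to CIF, the seller additionally bears: insurance.
CIF price = 489581.04 + 41.15 = 489622.19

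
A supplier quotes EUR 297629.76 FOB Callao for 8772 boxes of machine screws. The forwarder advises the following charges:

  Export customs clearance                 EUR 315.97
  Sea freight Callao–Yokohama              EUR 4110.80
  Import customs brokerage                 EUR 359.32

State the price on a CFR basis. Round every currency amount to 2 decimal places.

CFR price: EUR 301740.56

Not relevant to the conversion: export clearance — on the seller under both FOB and CFR; already in the FOB price and stays in the CFR price. brokerage — on the buyer under both terms; not part of either seller's price.
From FOB to CFR, the seller additionally bears: freight.
CFR price = 297629.76 + 4110.80 = 301740.56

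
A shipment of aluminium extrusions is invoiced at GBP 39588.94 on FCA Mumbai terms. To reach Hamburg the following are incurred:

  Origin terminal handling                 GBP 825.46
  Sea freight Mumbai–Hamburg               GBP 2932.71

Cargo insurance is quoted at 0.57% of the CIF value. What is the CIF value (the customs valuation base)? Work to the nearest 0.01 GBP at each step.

CIF value: GBP 43595.60

Let C be the CIF value. C = FCA price + pre-shipment costs + freight + 0.57% × C
C − 0.57% × C = 39588.94 + 825.46 + 2932.71
0.9943 × C = 43347.11
C = 43347.11 / 0.9943 = 43595.60
Insurance premium = 0.57% × 43595.60 = 248.49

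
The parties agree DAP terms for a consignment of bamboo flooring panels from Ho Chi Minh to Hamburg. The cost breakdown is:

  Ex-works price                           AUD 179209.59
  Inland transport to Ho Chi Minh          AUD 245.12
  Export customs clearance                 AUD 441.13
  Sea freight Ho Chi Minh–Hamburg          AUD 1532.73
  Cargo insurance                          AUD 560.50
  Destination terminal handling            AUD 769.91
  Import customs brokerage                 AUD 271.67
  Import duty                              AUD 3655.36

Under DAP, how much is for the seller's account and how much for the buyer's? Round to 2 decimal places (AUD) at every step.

DAP: the seller bears all costs to the named destination except import duty and clearance.
Seller's account: goods 179209.59 + inland to port 245.12 + export clearance 441.13 + freight 1532.73 + insurance 560.50 + destination terminal 769.91 = 182758.98
Buyer's account: brokerage 271.67 + duty 3655.36 = 3927.03

Seller: AUD 182758.98; buyer: AUD 3927.03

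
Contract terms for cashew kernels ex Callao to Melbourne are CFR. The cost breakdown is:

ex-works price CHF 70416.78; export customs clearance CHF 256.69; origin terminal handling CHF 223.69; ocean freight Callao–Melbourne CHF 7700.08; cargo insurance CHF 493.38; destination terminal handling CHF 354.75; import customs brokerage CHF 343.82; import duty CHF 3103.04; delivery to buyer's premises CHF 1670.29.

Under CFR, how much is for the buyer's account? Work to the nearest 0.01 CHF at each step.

CFR: the seller pays costs through ocean freight to the destination port, but not insurance.
Seller's account: goods 70416.78 + export clearance 256.69 + origin terminal 223.69 + freight 7700.08 = 78597.24
Buyer's account: insurance 493.38 + destination terminal 354.75 + brokerage 343.82 + duty 3103.04 + delivery 1670.29 = 5965.28

Buyer's account: CHF 5965.28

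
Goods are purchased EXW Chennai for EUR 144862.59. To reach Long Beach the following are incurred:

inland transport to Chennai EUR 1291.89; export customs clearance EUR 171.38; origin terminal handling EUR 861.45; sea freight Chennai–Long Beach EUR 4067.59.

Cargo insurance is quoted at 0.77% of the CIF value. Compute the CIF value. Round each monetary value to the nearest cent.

CIF value: EUR 152428.60

Let C be the CIF value. C = EXW price + pre-shipment costs + freight + 0.77% × C
C − 0.77% × C = 144862.59 + 1291.89 + 171.38 + 861.45 + 4067.59
0.9923 × C = 151254.90
C = 151254.90 / 0.9923 = 152428.60
Insurance premium = 0.77% × 152428.60 = 1173.70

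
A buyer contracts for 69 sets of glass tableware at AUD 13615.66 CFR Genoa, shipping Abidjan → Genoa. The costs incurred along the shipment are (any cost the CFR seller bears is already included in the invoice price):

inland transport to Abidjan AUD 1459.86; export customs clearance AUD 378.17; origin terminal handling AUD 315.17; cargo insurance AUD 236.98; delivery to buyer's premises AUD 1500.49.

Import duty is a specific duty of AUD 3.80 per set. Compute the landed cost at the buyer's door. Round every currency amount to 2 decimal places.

Total landed cost: AUD 15615.33

CFR: the seller pays costs through ocean freight to the destination port, but not insurance.
Already in the invoice (seller's account under CFR): inland to port, export clearance, origin terminal — exclude.
CIF value = CFR price + insurance = 13615.66 + 236.98 = 13852.64
Import duty = 69 × 3.80 = 262.20
Buyer bears: insurance 236.98 + delivery 1500.49 + duty 262.20 = 1999.67
Landed cost = invoice 13615.66 + 1999.67 = 15615.33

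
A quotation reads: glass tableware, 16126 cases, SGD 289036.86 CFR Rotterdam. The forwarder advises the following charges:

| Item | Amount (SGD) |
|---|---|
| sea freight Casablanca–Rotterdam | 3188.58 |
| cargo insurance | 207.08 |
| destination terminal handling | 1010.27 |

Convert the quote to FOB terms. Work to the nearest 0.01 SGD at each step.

Not relevant to the conversion: insurance, destination terminal — on the buyer under both terms; not part of either seller's price.
From CFR to FOB, the seller no longer bears: freight.
FOB price = 289036.86 − 3188.58 = 285848.28

FOB price: SGD 285848.28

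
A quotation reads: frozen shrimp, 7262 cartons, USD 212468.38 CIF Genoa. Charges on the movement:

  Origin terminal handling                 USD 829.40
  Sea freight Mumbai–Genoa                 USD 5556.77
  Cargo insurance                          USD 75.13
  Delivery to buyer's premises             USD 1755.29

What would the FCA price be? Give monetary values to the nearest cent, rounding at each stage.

FCA price: USD 206007.08

Not relevant to the conversion: delivery — on the buyer under both terms; not part of either seller's price.
From CIF to FCA, the seller no longer bears: origin terminal, freight, insurance.
FCA price = 212468.38 − 829.40 − 5556.77 − 75.13 = 206007.08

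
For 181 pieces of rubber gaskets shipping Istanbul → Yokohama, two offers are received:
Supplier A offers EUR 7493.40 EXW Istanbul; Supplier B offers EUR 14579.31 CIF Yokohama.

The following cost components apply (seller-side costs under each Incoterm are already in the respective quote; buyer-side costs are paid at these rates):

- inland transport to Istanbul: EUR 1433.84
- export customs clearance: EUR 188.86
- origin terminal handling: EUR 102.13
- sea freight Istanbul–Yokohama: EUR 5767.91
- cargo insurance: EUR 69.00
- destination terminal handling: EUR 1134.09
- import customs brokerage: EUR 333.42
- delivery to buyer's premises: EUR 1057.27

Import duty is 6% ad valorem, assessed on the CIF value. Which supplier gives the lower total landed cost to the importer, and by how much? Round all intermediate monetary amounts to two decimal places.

Supplier B is cheaper by EUR 504.38

Supplier A (EXW):
CIF value = EXW price + inland to port + export clearance + origin terminal + freight + insurance = 7493.40 + 1433.84 + 188.86 + 102.13 + 5767.91 + 69.00 = 15055.14
Import duty = 15055.14 × 6% = 903.31
Buyer bears (A): 1433.84 + 188.86 + 102.13 + 5767.91 + 69.00 + 1134.09 + 333.42 + 1057.27 = 10086.52
Landed cost (A) = invoice 7493.40 + 10086.52 + duty 903.31 = 18483.23
Supplier B (CIF):
The CIF price already equals the CIF value: 14579.31
Import duty = 14579.31 × 6% = 874.76
Buyer bears (B): 1134.09 + 333.42 + 1057.27 = 2524.78
Landed cost (B) = invoice 14579.31 + 2524.78 + duty 874.76 = 17978.85
Difference = |18483.23 − 17978.85| = 504.38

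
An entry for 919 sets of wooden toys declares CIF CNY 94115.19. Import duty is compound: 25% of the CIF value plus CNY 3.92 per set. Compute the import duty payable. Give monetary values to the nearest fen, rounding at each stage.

Ad valorem component: 94115.19 × 25% = 23528.80
Specific component: 919 × 3.92 = 3602.48
Import duty = 23528.80 + 3602.48 = 27131.28

Import duty: CNY 27131.28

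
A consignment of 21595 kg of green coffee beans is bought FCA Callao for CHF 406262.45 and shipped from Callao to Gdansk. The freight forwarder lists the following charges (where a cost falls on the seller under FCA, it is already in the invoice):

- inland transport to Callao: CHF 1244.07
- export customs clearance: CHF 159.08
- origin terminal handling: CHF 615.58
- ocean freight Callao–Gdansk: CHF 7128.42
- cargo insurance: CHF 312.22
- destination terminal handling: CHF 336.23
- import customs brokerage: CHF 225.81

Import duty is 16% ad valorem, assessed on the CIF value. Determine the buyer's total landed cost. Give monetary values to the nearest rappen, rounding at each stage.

FCA: the seller delivers export-cleared goods to the carrier; the buyer bears costs from that point.
Already in the invoice (seller's account under FCA): inland to port, export clearance — exclude.
CIF value = FCA price + origin terminal + freight + insurance = 406262.45 + 615.58 + 7128.42 + 312.22 = 414318.67
Import duty = 414318.67 × 16% = 66290.99
Buyer bears: origin terminal 615.58 + freight 7128.42 + insurance 312.22 + destination terminal 336.23 + brokerage 225.81 + duty 66290.99 = 74909.25
Landed cost = invoice 406262.45 + 74909.25 = 481171.70

Total landed cost: CHF 481171.70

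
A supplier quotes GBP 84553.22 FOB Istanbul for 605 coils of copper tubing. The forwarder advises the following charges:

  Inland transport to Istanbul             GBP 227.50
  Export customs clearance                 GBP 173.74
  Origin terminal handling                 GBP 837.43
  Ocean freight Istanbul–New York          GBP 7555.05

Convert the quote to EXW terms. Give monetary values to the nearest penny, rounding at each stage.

Not relevant to the conversion: freight — on the buyer under both terms; not part of either seller's price.
From FOB to EXW, the seller no longer bears: inland to port, export clearance, origin terminal.
EXW price = 84553.22 − 227.50 − 173.74 − 837.43 = 83314.55

EXW price: GBP 83314.55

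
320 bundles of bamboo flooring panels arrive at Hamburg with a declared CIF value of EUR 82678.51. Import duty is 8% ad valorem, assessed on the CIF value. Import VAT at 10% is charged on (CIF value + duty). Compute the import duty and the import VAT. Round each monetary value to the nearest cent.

Import duty = 82678.51 × 8% = 6614.28
VAT base = CIF + duty = 82678.51 + 6614.28 = 89292.79
Import VAT = 89292.79 × 10% = 8929.28

Import duty: EUR 6614.28; import VAT: EUR 8929.28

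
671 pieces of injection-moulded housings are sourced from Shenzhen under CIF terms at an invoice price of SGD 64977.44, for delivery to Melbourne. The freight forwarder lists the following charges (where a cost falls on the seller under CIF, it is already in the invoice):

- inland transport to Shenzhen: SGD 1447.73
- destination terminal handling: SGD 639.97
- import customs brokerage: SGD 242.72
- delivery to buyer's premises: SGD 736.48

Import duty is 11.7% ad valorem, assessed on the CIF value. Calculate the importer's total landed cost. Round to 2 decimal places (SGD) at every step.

Total landed cost: SGD 74198.97

CIF: the seller pays costs through ocean freight and marine insurance to the destination port.
Already in the invoice (seller's account under CIF): inland to port — exclude.
The CIF price already equals the CIF value: 64977.44
Import duty = 64977.44 × 11.7% = 7602.36
Buyer bears: destination terminal 639.97 + brokerage 242.72 + delivery 736.48 + duty 7602.36 = 9221.53
Landed cost = invoice 64977.44 + 9221.53 = 74198.97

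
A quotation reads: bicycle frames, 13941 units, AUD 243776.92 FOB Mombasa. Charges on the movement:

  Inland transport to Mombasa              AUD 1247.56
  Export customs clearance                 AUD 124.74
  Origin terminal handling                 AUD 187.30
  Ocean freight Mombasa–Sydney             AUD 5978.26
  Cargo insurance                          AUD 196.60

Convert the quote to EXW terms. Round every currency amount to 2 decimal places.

Not relevant to the conversion: freight, insurance — on the buyer under both terms; not part of either seller's price.
From FOB to EXW, the seller no longer bears: inland to port, export clearance, origin terminal.
EXW price = 243776.92 − 1247.56 − 124.74 − 187.30 = 242217.32

EXW price: AUD 242217.32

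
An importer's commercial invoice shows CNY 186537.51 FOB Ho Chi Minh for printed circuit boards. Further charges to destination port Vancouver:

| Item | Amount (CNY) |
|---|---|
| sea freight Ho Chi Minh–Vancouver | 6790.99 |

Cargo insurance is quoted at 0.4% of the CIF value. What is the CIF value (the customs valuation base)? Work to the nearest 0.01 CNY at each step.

Let C be the CIF value. C = FOB price + freight + 0.4% × C
C − 0.4% × C = 186537.51 + 6790.99
0.996 × C = 193328.50
C = 193328.50 / 0.996 = 194104.92
Insurance premium = 0.4% × 194104.92 = 776.42

CIF value: CNY 194104.92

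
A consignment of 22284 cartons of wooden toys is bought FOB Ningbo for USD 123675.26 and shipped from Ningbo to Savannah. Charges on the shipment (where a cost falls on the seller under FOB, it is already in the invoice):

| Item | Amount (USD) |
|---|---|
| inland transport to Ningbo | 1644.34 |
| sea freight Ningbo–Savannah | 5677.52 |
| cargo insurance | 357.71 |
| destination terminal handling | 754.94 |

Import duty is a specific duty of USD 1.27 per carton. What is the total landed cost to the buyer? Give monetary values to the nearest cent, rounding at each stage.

FOB: the seller bears costs until goods are on board at the origin port; the buyer bears freight, insurance and all costs thereafter.
Already in the invoice (seller's account under FOB): inland to port — exclude.
CIF value = FOB price + freight + insurance = 123675.26 + 5677.52 + 357.71 = 129710.49
Import duty = 22284 × 1.27 = 28300.68
Buyer bears: freight 5677.52 + insurance 357.71 + destination terminal 754.94 + duty 28300.68 = 35090.85
Landed cost = invoice 123675.26 + 35090.85 = 158766.11

Total landed cost: USD 158766.11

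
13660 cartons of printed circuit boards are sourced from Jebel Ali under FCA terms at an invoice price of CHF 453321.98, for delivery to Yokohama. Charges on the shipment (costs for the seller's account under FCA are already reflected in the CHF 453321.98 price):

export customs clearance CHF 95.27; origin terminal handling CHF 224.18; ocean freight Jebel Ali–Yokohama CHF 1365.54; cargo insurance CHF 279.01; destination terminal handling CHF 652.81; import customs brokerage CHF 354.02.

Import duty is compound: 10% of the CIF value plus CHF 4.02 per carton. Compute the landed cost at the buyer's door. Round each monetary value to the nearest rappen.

FCA: the seller delivers export-cleared goods to the carrier; the buyer bears costs from that point.
Already in the invoice (seller's account under FCA): export clearance — exclude.
CIF value = FCA price + origin terminal + freight + insurance = 453321.98 + 224.18 + 1365.54 + 279.01 = 455190.71
Ad valorem component: 455190.71 × 10% = 45519.07
Specific component: 13660 × 4.02 = 54913.20
Import duty = 45519.07 + 54913.20 = 100432.27
Buyer bears: origin terminal 224.18 + freight 1365.54 + insurance 279.01 + destination terminal 652.81 + brokerage 354.02 + duty 100432.27 = 103307.83
Landed cost = invoice 453321.98 + 103307.83 = 556629.81

Total landed cost: CHF 556629.81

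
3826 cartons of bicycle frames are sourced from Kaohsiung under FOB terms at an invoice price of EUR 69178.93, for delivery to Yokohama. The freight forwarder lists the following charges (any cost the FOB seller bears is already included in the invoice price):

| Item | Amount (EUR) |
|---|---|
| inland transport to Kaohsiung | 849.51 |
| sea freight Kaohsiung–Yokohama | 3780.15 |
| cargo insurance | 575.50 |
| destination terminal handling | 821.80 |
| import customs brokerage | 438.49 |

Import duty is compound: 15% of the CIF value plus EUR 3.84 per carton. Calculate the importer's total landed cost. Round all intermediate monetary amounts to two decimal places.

FOB: the seller bears costs until goods are on board at the origin port; the buyer bears freight, insurance and all costs thereafter.
Already in the invoice (seller's account under FOB): inland to port — exclude.
CIF value = FOB price + freight + insurance = 69178.93 + 3780.15 + 575.50 = 73534.58
Ad valorem component: 73534.58 × 15% = 11030.19
Specific component: 3826 × 3.84 = 14691.84
Import duty = 11030.19 + 14691.84 = 25722.03
Buyer bears: freight 3780.15 + insurance 575.50 + destination terminal 821.80 + brokerage 438.49 + duty 25722.03 = 31337.97
Landed cost = invoice 69178.93 + 31337.97 = 100516.90

Total landed cost: EUR 100516.90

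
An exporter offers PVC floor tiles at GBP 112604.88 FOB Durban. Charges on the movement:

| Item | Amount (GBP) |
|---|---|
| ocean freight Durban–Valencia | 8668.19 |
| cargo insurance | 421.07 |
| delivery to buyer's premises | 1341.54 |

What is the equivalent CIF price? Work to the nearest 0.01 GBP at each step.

CIF price: GBP 121694.14

Not relevant to the conversion: delivery — on the buyer under both terms; not part of either seller's price.
From FOB to CIF, the seller additionally bears: freight, insurance.
CIF price = 112604.88 + 8668.19 + 421.07 = 121694.14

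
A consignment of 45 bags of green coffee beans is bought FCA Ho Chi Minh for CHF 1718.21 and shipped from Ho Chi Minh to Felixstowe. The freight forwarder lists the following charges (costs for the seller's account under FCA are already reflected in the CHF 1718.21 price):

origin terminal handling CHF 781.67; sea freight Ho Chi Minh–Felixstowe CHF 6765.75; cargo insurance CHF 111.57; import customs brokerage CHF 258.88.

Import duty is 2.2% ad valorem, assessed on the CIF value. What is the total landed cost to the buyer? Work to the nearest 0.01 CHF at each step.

FCA: the seller delivers export-cleared goods to the carrier; the buyer bears costs from that point.
CIF value = FCA price + origin terminal + freight + insurance = 1718.21 + 781.67 + 6765.75 + 111.57 = 9377.20
Import duty = 9377.20 × 2.2% = 206.30
Buyer bears: origin terminal 781.67 + freight 6765.75 + insurance 111.57 + brokerage 258.88 + duty 206.30 = 8124.17
Landed cost = invoice 1718.21 + 8124.17 = 9842.38

Total landed cost: CHF 9842.38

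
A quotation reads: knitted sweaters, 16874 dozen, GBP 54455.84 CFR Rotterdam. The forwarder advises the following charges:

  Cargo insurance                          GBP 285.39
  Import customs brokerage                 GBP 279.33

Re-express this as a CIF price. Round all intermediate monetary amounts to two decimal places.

Not relevant to the conversion: brokerage — on the buyer under both terms; not part of either seller's price.
From CFR to CIF, the seller additionally bears: insurance.
CIF price = 54455.84 + 285.39 = 54741.23

CIF price: GBP 54741.23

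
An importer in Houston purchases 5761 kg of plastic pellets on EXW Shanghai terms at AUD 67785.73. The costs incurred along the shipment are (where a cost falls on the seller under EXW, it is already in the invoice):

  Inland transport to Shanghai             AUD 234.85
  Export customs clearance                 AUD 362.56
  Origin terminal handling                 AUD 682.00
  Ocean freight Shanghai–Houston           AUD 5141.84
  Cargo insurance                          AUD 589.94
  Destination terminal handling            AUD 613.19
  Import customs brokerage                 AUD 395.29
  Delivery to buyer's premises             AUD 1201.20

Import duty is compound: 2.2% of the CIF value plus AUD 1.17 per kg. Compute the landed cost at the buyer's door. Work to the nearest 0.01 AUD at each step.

EXW: the seller makes goods available at their premises; the buyer bears all onward costs.
CIF value = EXW price + inland to port + export clearance + origin terminal + freight + insurance = 67785.73 + 234.85 + 362.56 + 682.00 + 5141.84 + 589.94 = 74796.92
Ad valorem component: 74796.92 × 2.2% = 1645.53
Specific component: 5761 × 1.17 = 6740.37
Import duty = 1645.53 + 6740.37 = 8385.90
Buyer bears: inland to port 234.85 + export clearance 362.56 + origin terminal 682.00 + freight 5141.84 + insurance 589.94 + destination terminal 613.19 + brokerage 395.29 + delivery 1201.20 + duty 8385.90 = 17606.77
Landed cost = invoice 67785.73 + 17606.77 = 85392.50

Total landed cost: AUD 85392.50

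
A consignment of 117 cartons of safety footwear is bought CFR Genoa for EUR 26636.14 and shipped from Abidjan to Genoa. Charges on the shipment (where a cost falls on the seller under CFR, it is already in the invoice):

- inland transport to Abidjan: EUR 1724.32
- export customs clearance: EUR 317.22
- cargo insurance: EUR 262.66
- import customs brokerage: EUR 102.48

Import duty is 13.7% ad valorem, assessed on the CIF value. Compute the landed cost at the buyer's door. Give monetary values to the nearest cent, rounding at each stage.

CFR: the seller pays costs through ocean freight to the destination port, but not insurance.
Already in the invoice (seller's account under CFR): inland to port, export clearance — exclude.
CIF value = CFR price + insurance = 26636.14 + 262.66 = 26898.80
Import duty = 26898.80 × 13.7% = 3685.14
Buyer bears: insurance 262.66 + brokerage 102.48 + duty 3685.14 = 4050.28
Landed cost = invoice 26636.14 + 4050.28 = 30686.42

Total landed cost: EUR 30686.42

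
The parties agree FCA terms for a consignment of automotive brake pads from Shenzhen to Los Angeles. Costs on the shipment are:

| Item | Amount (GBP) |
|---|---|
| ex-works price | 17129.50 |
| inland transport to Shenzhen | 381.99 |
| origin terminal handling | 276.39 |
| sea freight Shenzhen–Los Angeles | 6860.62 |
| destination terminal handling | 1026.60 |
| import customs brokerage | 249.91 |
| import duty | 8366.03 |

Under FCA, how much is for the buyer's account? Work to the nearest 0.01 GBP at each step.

FCA: the seller delivers export-cleared goods to the carrier; the buyer bears costs from that point.
Seller's account: goods 17129.50 + inland to port 381.99 = 17511.49
Buyer's account: origin terminal 276.39 + freight 6860.62 + destination terminal 1026.60 + brokerage 249.91 + duty 8366.03 = 16779.55

Buyer's account: GBP 16779.55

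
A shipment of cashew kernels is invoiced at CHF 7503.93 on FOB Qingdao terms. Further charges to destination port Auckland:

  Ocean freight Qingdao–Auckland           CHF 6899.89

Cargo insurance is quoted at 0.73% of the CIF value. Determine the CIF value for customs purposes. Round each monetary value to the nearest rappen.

Let C be the CIF value. C = FOB price + freight + 0.73% × C
C − 0.73% × C = 7503.93 + 6899.89
0.9927 × C = 14403.82
C = 14403.82 / 0.9927 = 14509.74
Insurance premium = 0.73% × 14509.74 = 105.92

CIF value: CHF 14509.74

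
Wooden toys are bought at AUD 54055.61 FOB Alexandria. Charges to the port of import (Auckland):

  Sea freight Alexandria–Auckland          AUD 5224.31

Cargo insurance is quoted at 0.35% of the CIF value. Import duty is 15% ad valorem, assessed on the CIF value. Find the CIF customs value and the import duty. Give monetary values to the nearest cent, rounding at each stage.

Let C be the CIF value. C = FOB price + freight + 0.35% × C
C − 0.35% × C = 54055.61 + 5224.31
0.9965 × C = 59279.92
C = 59279.92 / 0.9965 = 59488.13
Insurance premium = 0.35% × 59488.13 = 208.21
Import duty = 59488.13 × 15% = 8923.22

CIF value: AUD 59488.13; import duty: AUD 8923.22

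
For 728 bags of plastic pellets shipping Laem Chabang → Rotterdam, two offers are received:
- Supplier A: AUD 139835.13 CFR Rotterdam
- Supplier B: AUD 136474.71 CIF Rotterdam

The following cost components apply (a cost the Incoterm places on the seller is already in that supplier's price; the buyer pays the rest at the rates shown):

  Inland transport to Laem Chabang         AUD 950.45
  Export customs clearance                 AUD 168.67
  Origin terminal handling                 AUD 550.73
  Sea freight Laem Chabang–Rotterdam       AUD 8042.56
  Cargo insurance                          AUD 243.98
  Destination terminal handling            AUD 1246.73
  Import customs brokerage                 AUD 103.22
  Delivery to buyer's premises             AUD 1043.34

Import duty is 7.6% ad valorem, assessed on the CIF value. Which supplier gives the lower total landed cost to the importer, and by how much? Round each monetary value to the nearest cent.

Supplier B is cheaper by AUD 3878.33

Supplier A (CFR):
CIF value = CFR price + insurance = 139835.13 + 243.98 = 140079.11
Import duty = 140079.11 × 7.6% = 10646.01
Buyer bears (A): 243.98 + 1246.73 + 103.22 + 1043.34 = 2637.27
Landed cost (A) = invoice 139835.13 + 2637.27 + duty 10646.01 = 153118.41
Supplier B (CIF):
The CIF price already equals the CIF value: 136474.71
Import duty = 136474.71 × 7.6% = 10372.08
Buyer bears (B): 1246.73 + 103.22 + 1043.34 = 2393.29
Landed cost (B) = invoice 136474.71 + 2393.29 + duty 10372.08 = 149240.08
Difference = |153118.41 − 149240.08| = 3878.33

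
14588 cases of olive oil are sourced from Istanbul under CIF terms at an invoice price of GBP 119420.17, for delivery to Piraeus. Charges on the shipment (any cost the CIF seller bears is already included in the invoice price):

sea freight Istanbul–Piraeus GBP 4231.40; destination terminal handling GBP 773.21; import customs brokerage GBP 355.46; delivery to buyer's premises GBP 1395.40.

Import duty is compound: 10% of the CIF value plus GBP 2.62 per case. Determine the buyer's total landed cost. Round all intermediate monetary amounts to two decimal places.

Total landed cost: GBP 172106.82

CIF: the seller pays costs through ocean freight and marine insurance to the destination port.
Already in the invoice (seller's account under CIF): freight — exclude.
The CIF price already equals the CIF value: 119420.17
Ad valorem component: 119420.17 × 10% = 11942.02
Specific component: 14588 × 2.62 = 38220.56
Import duty = 11942.02 + 38220.56 = 50162.58
Buyer bears: destination terminal 773.21 + brokerage 355.46 + delivery 1395.40 + duty 50162.58 = 52686.65
Landed cost = invoice 119420.17 + 52686.65 = 172106.82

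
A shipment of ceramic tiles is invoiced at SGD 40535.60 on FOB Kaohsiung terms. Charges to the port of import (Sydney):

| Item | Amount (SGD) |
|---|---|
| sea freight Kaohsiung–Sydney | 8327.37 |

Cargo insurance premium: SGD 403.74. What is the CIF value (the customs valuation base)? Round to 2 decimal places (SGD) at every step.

CIF = FOB price + freight + insurance
CIF = 40535.60 + 8327.37 + 403.74 = 49266.71

CIF value: SGD 49266.71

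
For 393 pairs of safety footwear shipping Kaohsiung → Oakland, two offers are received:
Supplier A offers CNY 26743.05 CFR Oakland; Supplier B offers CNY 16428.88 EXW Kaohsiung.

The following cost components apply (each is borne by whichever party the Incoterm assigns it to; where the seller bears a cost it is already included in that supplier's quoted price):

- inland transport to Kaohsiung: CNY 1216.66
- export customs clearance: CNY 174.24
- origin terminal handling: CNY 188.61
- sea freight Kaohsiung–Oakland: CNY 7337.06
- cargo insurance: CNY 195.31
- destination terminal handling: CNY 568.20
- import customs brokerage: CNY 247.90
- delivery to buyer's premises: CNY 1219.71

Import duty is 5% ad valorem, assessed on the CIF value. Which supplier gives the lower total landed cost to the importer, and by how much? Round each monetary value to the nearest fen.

Supplier A (CFR):
CIF value = CFR price + insurance = 26743.05 + 195.31 = 26938.36
Import duty = 26938.36 × 5% = 1346.92
Buyer bears (A): 195.31 + 568.20 + 247.90 + 1219.71 = 2231.12
Landed cost (A) = invoice 26743.05 + 2231.12 + duty 1346.92 = 30321.09
Supplier B (EXW):
CIF value = EXW price + inland to port + export clearance + origin terminal + freight + insurance = 16428.88 + 1216.66 + 174.24 + 188.61 + 7337.06 + 195.31 = 25540.76
Import duty = 25540.76 × 5% = 1277.04
Buyer bears (B): 1216.66 + 174.24 + 188.61 + 7337.06 + 195.31 + 568.20 + 247.90 + 1219.71 = 11147.69
Landed cost (B) = invoice 16428.88 + 11147.69 + duty 1277.04 = 28853.61
Difference = |30321.09 − 28853.61| = 1467.48

Supplier B is cheaper by CNY 1467.48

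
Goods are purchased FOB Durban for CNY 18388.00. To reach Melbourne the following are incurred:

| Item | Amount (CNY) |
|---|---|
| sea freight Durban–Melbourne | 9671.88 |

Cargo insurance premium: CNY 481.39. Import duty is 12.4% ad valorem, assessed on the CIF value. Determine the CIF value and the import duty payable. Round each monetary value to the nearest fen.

CIF value: CNY 28541.27; import duty: CNY 3539.12

CIF = FOB price + freight + insurance
CIF = 18388.00 + 9671.88 + 481.39 = 28541.27
Import duty = 28541.27 × 12.4% = 3539.12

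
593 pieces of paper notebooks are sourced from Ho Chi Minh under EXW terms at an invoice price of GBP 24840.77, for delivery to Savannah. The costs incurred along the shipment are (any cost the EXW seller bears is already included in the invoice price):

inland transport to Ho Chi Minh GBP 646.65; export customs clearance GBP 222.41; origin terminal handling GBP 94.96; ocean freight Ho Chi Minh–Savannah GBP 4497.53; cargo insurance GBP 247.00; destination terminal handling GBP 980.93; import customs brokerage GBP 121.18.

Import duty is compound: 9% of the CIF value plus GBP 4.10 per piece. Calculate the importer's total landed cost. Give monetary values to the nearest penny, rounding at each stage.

Total landed cost: GBP 36832.17

EXW: the seller makes goods available at their premises; the buyer bears all onward costs.
CIF value = EXW price + inland to port + export clearance + origin terminal + freight + insurance = 24840.77 + 646.65 + 222.41 + 94.96 + 4497.53 + 247.00 = 30549.32
Ad valorem component: 30549.32 × 9% = 2749.44
Specific component: 593 × 4.10 = 2431.30
Import duty = 2749.44 + 2431.30 = 5180.74
Buyer bears: inland to port 646.65 + export clearance 222.41 + origin terminal 94.96 + freight 4497.53 + insurance 247.00 + destination terminal 980.93 + brokerage 121.18 + duty 5180.74 = 11991.40
Landed cost = invoice 24840.77 + 11991.40 = 36832.17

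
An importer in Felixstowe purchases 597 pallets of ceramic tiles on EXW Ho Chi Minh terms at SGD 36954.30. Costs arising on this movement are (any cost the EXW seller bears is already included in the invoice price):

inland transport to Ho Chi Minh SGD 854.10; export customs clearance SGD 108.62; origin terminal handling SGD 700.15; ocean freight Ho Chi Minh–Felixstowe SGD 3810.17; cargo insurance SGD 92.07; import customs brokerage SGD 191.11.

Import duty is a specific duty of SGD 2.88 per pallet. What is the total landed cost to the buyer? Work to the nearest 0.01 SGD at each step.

EXW: the seller makes goods available at their premises; the buyer bears all onward costs.
CIF value = EXW price + inland to port + export clearance + origin terminal + freight + insurance = 36954.30 + 854.10 + 108.62 + 700.15 + 3810.17 + 92.07 = 42519.41
Import duty = 597 × 2.88 = 1719.36
Buyer bears: inland to port 854.10 + export clearance 108.62 + origin terminal 700.15 + freight 3810.17 + insurance 92.07 + brokerage 191.11 + duty 1719.36 = 7475.58
Landed cost = invoice 36954.30 + 7475.58 = 44429.88

Total landed cost: SGD 44429.88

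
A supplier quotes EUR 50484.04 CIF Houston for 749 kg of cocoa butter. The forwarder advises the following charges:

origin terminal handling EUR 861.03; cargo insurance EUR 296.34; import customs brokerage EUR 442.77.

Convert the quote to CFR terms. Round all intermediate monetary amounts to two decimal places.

Not relevant to the conversion: origin terminal — on the seller under both CIF and CFR; already in the CIF price and stays in the CFR price. brokerage — on the buyer under both terms; not part of either seller's price.
From CIF to CFR, the seller no longer bears: insurance.
CFR price = 50484.04 − 296.34 = 50187.70

CFR price: EUR 50187.70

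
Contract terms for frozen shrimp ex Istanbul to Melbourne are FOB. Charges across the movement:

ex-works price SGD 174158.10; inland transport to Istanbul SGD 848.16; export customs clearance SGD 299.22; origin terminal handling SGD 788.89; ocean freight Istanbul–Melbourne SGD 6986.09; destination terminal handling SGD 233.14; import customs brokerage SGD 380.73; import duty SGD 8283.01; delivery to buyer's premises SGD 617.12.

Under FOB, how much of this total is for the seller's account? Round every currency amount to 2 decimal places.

Seller's account: SGD 176094.37

FOB: the seller bears costs until goods are on board at the origin port; the buyer bears freight, insurance and all costs thereafter.
Seller's account: goods 174158.10 + inland to port 848.16 + export clearance 299.22 + origin terminal 788.89 = 176094.37
Buyer's account: freight 6986.09 + destination terminal 233.14 + brokerage 380.73 + duty 8283.01 + delivery 617.12 = 16500.09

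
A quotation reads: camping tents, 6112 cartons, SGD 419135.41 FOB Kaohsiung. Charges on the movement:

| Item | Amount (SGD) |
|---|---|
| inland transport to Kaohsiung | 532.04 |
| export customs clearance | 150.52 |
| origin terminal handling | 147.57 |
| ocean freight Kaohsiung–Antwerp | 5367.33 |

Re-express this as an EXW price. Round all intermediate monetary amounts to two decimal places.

Not relevant to the conversion: freight — on the buyer under both terms; not part of either seller's price.
From FOB to EXW, the seller no longer bears: inland to port, export clearance, origin terminal.
EXW price = 419135.41 − 532.04 − 150.52 − 147.57 = 418305.28

EXW price: SGD 418305.28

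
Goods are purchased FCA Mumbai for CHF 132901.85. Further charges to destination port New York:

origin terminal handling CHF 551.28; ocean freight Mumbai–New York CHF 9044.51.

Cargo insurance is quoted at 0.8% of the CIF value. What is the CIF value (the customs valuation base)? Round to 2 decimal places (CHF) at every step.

Let C be the CIF value. C = FCA price + pre-shipment costs + freight + 0.8% × C
C − 0.8% × C = 132901.85 + 551.28 + 9044.51
0.992 × C = 142497.64
C = 142497.64 / 0.992 = 143646.81
Insurance premium = 0.8% × 143646.81 = 1149.17

CIF value: CHF 143646.81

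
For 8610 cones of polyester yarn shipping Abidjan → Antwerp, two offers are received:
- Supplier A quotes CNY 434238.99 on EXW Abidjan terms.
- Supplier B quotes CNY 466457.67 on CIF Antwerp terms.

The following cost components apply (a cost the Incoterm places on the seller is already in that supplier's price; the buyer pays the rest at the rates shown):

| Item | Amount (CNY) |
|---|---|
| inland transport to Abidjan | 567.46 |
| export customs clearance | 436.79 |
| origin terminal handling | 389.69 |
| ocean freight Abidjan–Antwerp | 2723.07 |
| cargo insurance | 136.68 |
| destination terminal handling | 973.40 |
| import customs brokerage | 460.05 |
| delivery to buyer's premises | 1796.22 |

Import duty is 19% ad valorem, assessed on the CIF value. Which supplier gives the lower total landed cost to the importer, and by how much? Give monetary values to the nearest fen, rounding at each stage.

Supplier A (EXW):
CIF value = EXW price + inland to port + export clearance + origin terminal + freight + insurance = 434238.99 + 567.46 + 436.79 + 389.69 + 2723.07 + 136.68 = 438492.68
Import duty = 438492.68 × 19% = 83313.61
Buyer bears (A): 567.46 + 436.79 + 389.69 + 2723.07 + 136.68 + 973.40 + 460.05 + 1796.22 = 7483.36
Landed cost (A) = invoice 434238.99 + 7483.36 + duty 83313.61 = 525035.96
Supplier B (CIF):
The CIF price already equals the CIF value: 466457.67
Import duty = 466457.67 × 19% = 88626.96
Buyer bears (B): 973.40 + 460.05 + 1796.22 = 3229.67
Landed cost (B) = invoice 466457.67 + 3229.67 + duty 88626.96 = 558314.30
Difference = |525035.96 − 558314.30| = 33278.34

Supplier A is cheaper by CNY 33278.34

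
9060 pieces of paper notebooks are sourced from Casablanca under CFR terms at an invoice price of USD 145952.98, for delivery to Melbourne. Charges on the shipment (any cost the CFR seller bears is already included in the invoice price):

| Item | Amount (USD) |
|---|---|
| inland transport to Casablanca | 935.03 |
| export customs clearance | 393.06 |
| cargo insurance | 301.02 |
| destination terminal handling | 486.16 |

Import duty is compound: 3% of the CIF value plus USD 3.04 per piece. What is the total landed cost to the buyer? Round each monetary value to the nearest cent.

Total landed cost: USD 178670.18

CFR: the seller pays costs through ocean freight to the destination port, but not insurance.
Already in the invoice (seller's account under CFR): inland to port, export clearance — exclude.
CIF value = CFR price + insurance = 145952.98 + 301.02 = 146254.00
Ad valorem component: 146254.00 × 3% = 4387.62
Specific component: 9060 × 3.04 = 27542.40
Import duty = 4387.62 + 27542.40 = 31930.02
Buyer bears: insurance 301.02 + destination terminal 486.16 + duty 31930.02 = 32717.20
Landed cost = invoice 145952.98 + 32717.20 = 178670.18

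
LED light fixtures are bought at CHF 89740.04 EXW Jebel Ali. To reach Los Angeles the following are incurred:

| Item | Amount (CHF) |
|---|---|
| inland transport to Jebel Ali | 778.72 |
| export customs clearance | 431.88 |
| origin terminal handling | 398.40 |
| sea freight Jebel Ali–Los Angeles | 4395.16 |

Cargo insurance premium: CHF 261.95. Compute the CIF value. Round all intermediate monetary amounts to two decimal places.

CIF = EXW price + pre-shipment costs + freight + insurance
CIF = 89740.04 + 778.72 + 431.88 + 398.40 + 4395.16 + 261.95 = 96006.15

CIF value: CHF 96006.15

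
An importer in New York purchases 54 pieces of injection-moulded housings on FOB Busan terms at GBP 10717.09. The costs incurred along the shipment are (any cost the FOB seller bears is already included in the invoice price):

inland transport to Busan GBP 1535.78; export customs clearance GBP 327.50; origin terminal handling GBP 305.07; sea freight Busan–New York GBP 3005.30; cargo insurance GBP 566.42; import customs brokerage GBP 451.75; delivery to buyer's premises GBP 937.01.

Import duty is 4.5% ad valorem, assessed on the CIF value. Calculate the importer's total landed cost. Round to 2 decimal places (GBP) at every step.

Total landed cost: GBP 16320.57

FOB: the seller bears costs until goods are on board at the origin port; the buyer bears freight, insurance and all costs thereafter.
Already in the invoice (seller's account under FOB): inland to port, export clearance, origin terminal — exclude.
CIF value = FOB price + freight + insurance = 10717.09 + 3005.30 + 566.42 = 14288.81
Import duty = 14288.81 × 4.5% = 643.00
Buyer bears: freight 3005.30 + insurance 566.42 + brokerage 451.75 + delivery 937.01 + duty 643.00 = 5603.48
Landed cost = invoice 10717.09 + 5603.48 = 16320.57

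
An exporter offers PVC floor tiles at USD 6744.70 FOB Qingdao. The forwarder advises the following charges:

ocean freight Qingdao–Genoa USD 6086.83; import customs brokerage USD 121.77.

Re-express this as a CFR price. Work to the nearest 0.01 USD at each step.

CFR price: USD 12831.53

Not relevant to the conversion: brokerage — on the buyer under both terms; not part of either seller's price.
From FOB to CFR, the seller additionally bears: freight.
CFR price = 6744.70 + 6086.83 = 12831.53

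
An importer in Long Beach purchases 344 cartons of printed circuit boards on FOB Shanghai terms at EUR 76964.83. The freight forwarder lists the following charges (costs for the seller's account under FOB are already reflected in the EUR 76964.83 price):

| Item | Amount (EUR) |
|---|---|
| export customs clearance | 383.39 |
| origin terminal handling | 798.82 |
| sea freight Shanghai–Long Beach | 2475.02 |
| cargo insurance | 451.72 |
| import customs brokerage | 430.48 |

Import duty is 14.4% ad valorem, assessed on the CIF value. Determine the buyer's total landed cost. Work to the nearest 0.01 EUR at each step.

Total landed cost: EUR 91826.44

FOB: the seller bears costs until goods are on board at the origin port; the buyer bears freight, insurance and all costs thereafter.
Already in the invoice (seller's account under FOB): export clearance, origin terminal — exclude.
CIF value = FOB price + freight + insurance = 76964.83 + 2475.02 + 451.72 = 79891.57
Import duty = 79891.57 × 14.4% = 11504.39
Buyer bears: freight 2475.02 + insurance 451.72 + brokerage 430.48 + duty 11504.39 = 14861.61
Landed cost = invoice 76964.83 + 14861.61 = 91826.44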